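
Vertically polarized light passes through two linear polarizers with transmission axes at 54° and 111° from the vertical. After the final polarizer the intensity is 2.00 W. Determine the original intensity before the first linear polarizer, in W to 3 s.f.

I₀ ≈ 19.5 W

By Malus's law, I₁ = I₀ cos²(54° − 0°) = I₀ cos²(54°) = 0.3455 I₀.
I₂ = I₁ cos²(111° − 54°) = 0.3455 I₀ · cos²(57°) = 0.1025 I₀.
So 2.00 W = 0.1025 I₀, giving I₀ = 2.00/0.1025 = 19.52 W.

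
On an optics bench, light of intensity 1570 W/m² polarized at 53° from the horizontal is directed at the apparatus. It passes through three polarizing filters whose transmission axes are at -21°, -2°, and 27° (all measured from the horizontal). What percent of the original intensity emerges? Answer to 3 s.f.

I₁ = 1570 W/m² · cos²(74°) = 119.3 W/m².
I₂ = I₁ · cos²(19°) = 119.3 · 0.894 = 106.6 W/m².
I₃ = I₂ · cos²(29°) = 106.6 · 0.765 = 81.57 W/m².
That is 5.196% of the incident intensity.

≈ 5.20%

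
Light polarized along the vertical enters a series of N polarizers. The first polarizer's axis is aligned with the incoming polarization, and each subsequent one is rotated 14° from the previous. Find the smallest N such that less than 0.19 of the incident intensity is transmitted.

N = 29

First polarizer is aligned with the polarization: full transmission.
Each further stage multiplies by cos²(14°) = 0.9415.
After N polarizers: T = 0.9415^(N−1). Require T < 0.19 ⇒ N−1 > ln(0.19)/ln(0.9415) = 27.54, so N−1 ≥ 28 and N = 29.
Check: N=29 gives T = 0.1848 < 0.19; N=28 gives T = 0.1963.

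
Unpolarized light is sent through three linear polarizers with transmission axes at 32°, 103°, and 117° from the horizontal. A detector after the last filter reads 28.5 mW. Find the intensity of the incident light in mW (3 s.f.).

I₀ ≈ 571 mW

Unpolarized light through the first polarizer → I₁ = ½ I₀, now polarized at 32°.
I₂ = I₁ cos²(103° − 32°) = 0.5 I₀ · cos²(71°) = 0.053 I₀.
I₃ = I₂ cos²(117° − 103°) = 0.053 I₀ · cos²(14°) = 0.0499 I₀.
So 28.5 mW = 0.0499 I₀, giving I₀ = 28.5/0.0499 = 571.2 mW.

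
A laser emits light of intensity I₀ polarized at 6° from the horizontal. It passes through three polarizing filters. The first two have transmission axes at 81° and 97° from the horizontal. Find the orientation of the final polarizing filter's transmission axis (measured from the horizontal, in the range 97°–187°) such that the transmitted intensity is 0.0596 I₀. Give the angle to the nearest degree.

I₁ = I₀ cos²(81° − 6°) = I₀ cos²(75°) = 0.06699 I₀.
I₂ = I₁ cos²(97° − 81°) = 0.06699 I₀ · cos²(16°) = 0.0619 I₀.
Need I₃/I₀ = 0.0596, so cos²(θ − 97°) = 0.0596 / 0.0619 = 0.9629.
θ − 97° = arccos(√0.9629) = 11.1°, giving θ ≈ 97 + 11.1 = 108.1°.

θ ≈ 108°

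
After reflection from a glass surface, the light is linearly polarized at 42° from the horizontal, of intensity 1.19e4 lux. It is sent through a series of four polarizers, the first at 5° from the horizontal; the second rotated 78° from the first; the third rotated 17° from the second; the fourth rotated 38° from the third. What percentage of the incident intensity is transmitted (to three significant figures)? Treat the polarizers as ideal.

I₁ = 1.19e4 lux · cos²(37°) = 7590 lux.
I₂ = I₁ · cos²(78°) = 7590 · 0.04323 = 328.1 lux.
I₃ = I₂ · cos²(17°) = 328.1 · 0.9145 = 300.1 lux.
I₄ = I₃ · cos²(38°) = 300.1 · 0.621 = 186.3 lux.
That is 1.566% of the incident intensity.

≈ 1.57%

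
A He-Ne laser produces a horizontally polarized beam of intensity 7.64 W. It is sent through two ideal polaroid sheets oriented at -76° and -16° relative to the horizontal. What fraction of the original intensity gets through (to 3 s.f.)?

I₁ = 7.64 W · cos²(76°) = 0.4471 W.
I₂ = I₁ · cos²(60°) = 0.4471 · 0.25 = 0.1118 W.
Transmitted fraction = 0.01463.

I/I₀ ≈ 0.0146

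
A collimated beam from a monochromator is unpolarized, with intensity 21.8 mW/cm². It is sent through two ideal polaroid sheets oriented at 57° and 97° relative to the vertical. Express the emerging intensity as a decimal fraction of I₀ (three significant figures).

I/I₀ ≈ 0.293

Unpolarized light through the first polarizer → I₁ = 21.8 mW/cm²/2 = 10.9 mW/cm², polarized at 57°.
I₂ = I₁ · cos²(40°) = 10.9 · 0.5868 = 6.396 mW/cm².
Transmitted fraction = 0.2934.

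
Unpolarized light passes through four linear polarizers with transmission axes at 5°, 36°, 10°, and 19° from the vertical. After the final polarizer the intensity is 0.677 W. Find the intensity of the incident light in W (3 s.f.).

I₀ ≈ 2.34 W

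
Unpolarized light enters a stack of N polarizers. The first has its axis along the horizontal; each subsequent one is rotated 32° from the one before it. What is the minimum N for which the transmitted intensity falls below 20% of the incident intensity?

First polarizer halves the unpolarized light: factor 1/2.
Each further stage multiplies by cos²(32°) = 0.7192.
After N polarizers: T = 0.5·0.7192^(N−1). Require T < 0.20 ⇒ N−1 > ln(0.20/0.5)/ln(0.7192) = 2.78, so N−1 ≥ 3 and N = 4.
Check: N=4 gives T = 0.186 < 0.20; N=3 gives T = 0.2586.

N = 4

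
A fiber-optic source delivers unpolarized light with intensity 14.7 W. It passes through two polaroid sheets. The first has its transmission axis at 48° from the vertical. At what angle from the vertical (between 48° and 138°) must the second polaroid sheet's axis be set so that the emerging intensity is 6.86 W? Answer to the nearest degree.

θ ≈ 63°

Unpolarized light through the first polarizer → I₁ = ½ I₀, now polarized at 48°.
Target fraction: 6.86 / 14.7 W = 0.4667 of I₀.
Need I₂/I₀ = 0.4667, so cos²(θ − 48°) = 0.4667 / 0.5 = 0.9333.
θ − 48° = arccos(√0.9333) = 15.0°, giving θ ≈ 48 + 15.0 = 63.0°.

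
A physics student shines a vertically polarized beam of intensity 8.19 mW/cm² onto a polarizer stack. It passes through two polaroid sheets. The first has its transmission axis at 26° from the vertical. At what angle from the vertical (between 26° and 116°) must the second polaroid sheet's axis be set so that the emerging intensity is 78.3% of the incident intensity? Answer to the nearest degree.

I₁ = I₀ cos²(26° − 0°) = I₀ cos²(26°) = 0.8078 I₀.
Need I₂/I₀ = 0.783, so cos²(θ − 26°) = 0.783 / 0.8078 = 0.9693.
θ − 26° = arccos(√0.9693) = 10.1°, giving θ ≈ 26 + 10.1 = 36.1°.

θ ≈ 36°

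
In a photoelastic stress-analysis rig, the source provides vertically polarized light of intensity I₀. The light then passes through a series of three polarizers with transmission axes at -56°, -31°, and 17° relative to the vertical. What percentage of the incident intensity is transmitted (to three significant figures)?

I₁ = I₀ cos²(-56° − 0°) = I₀ cos²(56°) = 0.3127 I₀.
I₂ = I₁ cos²(-31° + 56°) = 0.3127 I₀ · cos²(25°) = 0.2568 I₀.
I₃ = I₂ cos²(17° + 31°) = 0.2568 I₀ · cos²(48°) = 0.115 I₀.
That is 11.5% of the incident intensity.

≈ 11.5%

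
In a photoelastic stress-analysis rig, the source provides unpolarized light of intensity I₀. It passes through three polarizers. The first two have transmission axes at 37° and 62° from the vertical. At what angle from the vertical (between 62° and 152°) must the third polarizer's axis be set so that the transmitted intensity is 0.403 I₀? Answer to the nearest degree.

Unpolarized light through the first polarizer → I₁ = ½ I₀, now polarized at 37°.
I₂ = I₁ cos²(62° − 37°) = 0.5 I₀ · cos²(25°) = 0.4107 I₀.
Need I₃/I₀ = 0.403, so cos²(θ − 62°) = 0.403 / 0.4107 = 0.9813.
θ − 62° = arccos(√0.9813) = 7.9°, giving θ ≈ 62 + 7.9 = 69.9°.

θ ≈ 70°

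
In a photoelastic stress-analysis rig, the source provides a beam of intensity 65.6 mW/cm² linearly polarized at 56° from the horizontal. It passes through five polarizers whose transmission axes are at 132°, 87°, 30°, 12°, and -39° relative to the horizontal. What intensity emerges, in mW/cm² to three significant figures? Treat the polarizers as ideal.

I ≈ 0.204 mW/cm²

I₁ = 65.6 mW/cm² · cos²(76°) = 3.839 mW/cm².
I₂ = I₁ · cos²(45°) = 3.839 · 0.5 = 1.92 mW/cm².
I₃ = I₂ · cos²(57°) = 1.92 · 0.2966 = 0.5694 mW/cm².
I₄ = I₃ · cos²(18°) = 0.5694 · 0.9045 = 0.5151 mW/cm².
I₅ = I₄ · cos²(51°) = 0.5151 · 0.396 = 0.204 mW/cm².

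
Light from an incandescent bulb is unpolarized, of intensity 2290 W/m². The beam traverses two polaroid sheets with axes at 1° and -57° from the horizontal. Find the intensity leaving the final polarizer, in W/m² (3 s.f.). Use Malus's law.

Unpolarized light through the first polarizer → I₁ = 2290 W/m²/2 = 1145 W/m², polarized at 1°.
I₂ = I₁ · cos²(58°) = 1145 · 0.2808 = 321.5 W/m².

I ≈ 322 W/m²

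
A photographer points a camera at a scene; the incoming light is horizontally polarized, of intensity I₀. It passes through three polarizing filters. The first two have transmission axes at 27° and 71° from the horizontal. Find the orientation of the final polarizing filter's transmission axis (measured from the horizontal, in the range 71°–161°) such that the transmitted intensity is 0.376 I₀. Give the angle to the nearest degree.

θ ≈ 88°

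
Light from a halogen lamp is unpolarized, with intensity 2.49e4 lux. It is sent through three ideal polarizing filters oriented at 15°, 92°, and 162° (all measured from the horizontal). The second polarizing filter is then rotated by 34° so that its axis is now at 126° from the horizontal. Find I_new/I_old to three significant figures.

I_new/I_old ≈ 14.2

Before rotation:
Unpolarized light through the first polarizer → I₁ = ½ I₀, now polarized at 15°.
I₂ = I₁ cos²(92° − 15°) = 0.5 I₀ · cos²(77°) = 0.0253 I₀.
I₃ = I₂ cos²(162° − 92°) = 0.0253 I₀ · cos²(70°) = 0.00296 I₀.
After rotation:
Unpolarized light through the first polarizer → I₁ = ½ I₀, now polarized at 15°.
Angle between axes 1 and 2: 69°. I₂ = 0.5 I₀ · cos²(69°) = 0.06421 I₀.
I₃ = I₂ cos²(162° − 126°) = 0.06421 I₀ · cos²(36°) = 0.04203 I₀.
Ratio = 0.04203 / 0.00296 = 14.2.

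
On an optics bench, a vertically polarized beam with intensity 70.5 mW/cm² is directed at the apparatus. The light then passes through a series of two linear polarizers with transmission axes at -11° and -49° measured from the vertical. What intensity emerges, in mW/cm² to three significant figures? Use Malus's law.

I ≈ 42.2 mW/cm²

By Malus's law, I₁ = 70.5 mW/cm² · cos²(11°) = 67.93 mW/cm².
I₂ = I₁ · cos²(38°) = 67.93 · 0.621 = 42.18 mW/cm².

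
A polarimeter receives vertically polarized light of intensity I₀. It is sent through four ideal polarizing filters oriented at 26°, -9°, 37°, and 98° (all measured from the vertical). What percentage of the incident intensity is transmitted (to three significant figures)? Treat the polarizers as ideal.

≈ 6.15%

By Malus's law, I₁ = I₀ cos²(26° − 0°) = I₀ cos²(26°) = 0.8078 I₀.
I₂ = I₁ cos²(-9° − 26°) = 0.8078 I₀ · cos²(35°) = 0.5421 I₀.
I₃ = I₂ cos²(37° + 9°) = 0.5421 I₀ · cos²(46°) = 0.2616 I₀.
I₄ = I₃ cos²(98° − 37°) = 0.2616 I₀ · cos²(61°) = 0.06148 I₀.
That is 6.148% of the incident intensity.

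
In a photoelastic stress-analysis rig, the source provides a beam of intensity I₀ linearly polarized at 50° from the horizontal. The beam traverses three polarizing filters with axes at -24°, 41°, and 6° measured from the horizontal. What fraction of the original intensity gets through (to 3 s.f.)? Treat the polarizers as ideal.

I₁ = I₀ cos²(-24° − 50°) = I₀ cos²(74°) = 0.07598 I₀.
I₂ = I₁ cos²(41° + 24°) = 0.07598 I₀ · cos²(65°) = 0.01357 I₀.
I₃ = I₂ cos²(6° − 41°) = 0.01357 I₀ · cos²(35°) = 0.009105 I₀.
Transmitted fraction = 0.009105.

≈ 0.00911 I₀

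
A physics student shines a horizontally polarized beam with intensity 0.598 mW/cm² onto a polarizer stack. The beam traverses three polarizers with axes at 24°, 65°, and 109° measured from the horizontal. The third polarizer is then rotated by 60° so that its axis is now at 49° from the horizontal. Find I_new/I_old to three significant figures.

I_new/I_old ≈ 1.79

Before rotation:
I₁ = I₀ cos²(24° − 0°) = I₀ cos²(24°) = 0.8346 I₀.
I₂ = I₁ cos²(65° − 24°) = 0.8346 I₀ · cos²(41°) = 0.4754 I₀.
I₃ = I₂ cos²(109° − 65°) = 0.4754 I₀ · cos²(44°) = 0.246 I₀.
After rotation:
I₁ = I₀ cos²(24° − 0°) = I₀ cos²(24°) = 0.8346 I₀.
I₂ = I₁ cos²(65° − 24°) = 0.8346 I₀ · cos²(41°) = 0.4754 I₀.
I₃ = I₂ cos²(49° − 65°) = 0.4754 I₀ · cos²(16°) = 0.4392 I₀.
Ratio = 0.4392 / 0.246 = 1.786.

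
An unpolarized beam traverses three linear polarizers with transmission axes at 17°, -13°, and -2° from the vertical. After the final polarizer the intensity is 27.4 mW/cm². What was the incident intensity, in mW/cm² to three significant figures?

Unpolarized light through the first polarizer → I₁ = ½ I₀, now polarized at 17°.
I₂ = I₁ cos²(-13° − 17°) = 0.5 I₀ · cos²(30°) = 0.375 I₀.
I₃ = I₂ cos²(-2° + 13°) = 0.375 I₀ · cos²(11°) = 0.3613 I₀.
So 27.4 mW/cm² = 0.3613 I₀, giving I₀ = 27.4/0.3613 = 75.83 mW/cm².

I₀ ≈ 75.8 mW/cm²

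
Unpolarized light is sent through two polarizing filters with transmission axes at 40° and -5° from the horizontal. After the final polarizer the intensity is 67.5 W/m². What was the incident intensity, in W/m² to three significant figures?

Unpolarized light through the first polarizer → I₁ = ½ I₀, now polarized at 40°.
I₂ = I₁ cos²(-5° − 40°) = 0.5 I₀ · cos²(45°) = 0.25 I₀.
So 67.5 W/m² = 0.25 I₀, giving I₀ = 67.5/0.25 = 270 W/m².

I₀ ≈ 270 W/m²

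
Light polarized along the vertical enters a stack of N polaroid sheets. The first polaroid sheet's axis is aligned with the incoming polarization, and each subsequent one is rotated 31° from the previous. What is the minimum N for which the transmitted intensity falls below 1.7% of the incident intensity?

First polarizer is aligned with the polarization: full transmission.
Each further stage multiplies by cos²(31°) = 0.7347.
After N polarizers: T = 0.7347^(N−1). Require T < 0.017 ⇒ N−1 > ln(0.017)/ln(0.7347) = 13.22, so N−1 ≥ 14 and N = 15.
Check: N=15 gives T = 0.01336 < 0.017; N=14 gives T = 0.01818.

N = 15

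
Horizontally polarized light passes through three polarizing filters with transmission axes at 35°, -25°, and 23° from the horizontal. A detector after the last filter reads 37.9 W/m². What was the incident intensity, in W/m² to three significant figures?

I₀ ≈ 505 W/m²

By Malus's law, I₁ = I₀ cos²(35° − 0°) = I₀ cos²(35°) = 0.671 I₀.
I₂ = I₁ cos²(-25° − 35°) = 0.671 I₀ · cos²(60°) = 0.1678 I₀.
I₃ = I₂ cos²(23° + 25°) = 0.1678 I₀ · cos²(48°) = 0.07511 I₀.
So 37.9 W/m² = 0.07511 I₀, giving I₀ = 37.9/0.07511 = 504.6 W/m².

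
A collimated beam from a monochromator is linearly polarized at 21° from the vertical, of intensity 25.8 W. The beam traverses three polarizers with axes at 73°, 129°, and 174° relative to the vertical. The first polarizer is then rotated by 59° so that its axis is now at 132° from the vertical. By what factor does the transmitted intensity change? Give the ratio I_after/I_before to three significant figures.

Before rotation:
By Malus's law, I₁ = I₀ cos²(73° − 21°) = I₀ cos²(52°) = 0.379 I₀.
I₂ = I₁ cos²(129° − 73°) = 0.379 I₀ · cos²(56°) = 0.1185 I₀.
I₃ = I₂ cos²(174° − 129°) = 0.1185 I₀ · cos²(45°) = 0.05926 I₀.
After rotation:
I₁ = I₀ cos²(132° − 21°) = I₀ cos²(69°) = 0.1284 I₀.
I₂ = I₁ cos²(129° − 132°) = 0.1284 I₀ · cos²(3°) = 0.1281 I₀.
I₃ = I₂ cos²(174° − 129°) = 0.1281 I₀ · cos²(45°) = 0.06404 I₀.
Ratio = 0.06404 / 0.05926 = 1.081.

I_new/I_old ≈ 1.08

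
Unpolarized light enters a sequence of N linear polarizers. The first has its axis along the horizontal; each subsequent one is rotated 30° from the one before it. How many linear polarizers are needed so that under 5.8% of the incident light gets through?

First polarizer halves the unpolarized light: factor 1/2.
Each further stage multiplies by cos²(30°) = 0.75.
After N polarizers: T = 0.5·0.75^(N−1). Require T < 0.058 ⇒ N−1 > ln(0.058/0.5)/ln(0.75) = 7.49, so N−1 ≥ 8 and N = 9.
Check: N=9 gives T = 0.05006 < 0.058; N=8 gives T = 0.06674.

N = 9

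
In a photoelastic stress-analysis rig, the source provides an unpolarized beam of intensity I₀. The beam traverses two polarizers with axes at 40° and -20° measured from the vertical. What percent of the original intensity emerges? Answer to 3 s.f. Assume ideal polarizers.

Unpolarized light through the first polarizer → I₁ = ½ I₀, now polarized at 40°.
I₂ = I₁ cos²(-20° − 40°) = 0.5 I₀ · cos²(60°) = 0.125 I₀.
That is 12.5% of the incident intensity.

≈ 12.5%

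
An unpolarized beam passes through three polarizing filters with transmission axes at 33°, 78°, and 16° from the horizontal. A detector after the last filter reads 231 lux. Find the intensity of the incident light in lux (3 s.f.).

I₀ ≈ 4190 lux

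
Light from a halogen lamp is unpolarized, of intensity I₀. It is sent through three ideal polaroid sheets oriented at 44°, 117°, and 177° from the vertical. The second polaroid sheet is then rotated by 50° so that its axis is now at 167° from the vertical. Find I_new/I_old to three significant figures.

I_new/I_old ≈ 13.5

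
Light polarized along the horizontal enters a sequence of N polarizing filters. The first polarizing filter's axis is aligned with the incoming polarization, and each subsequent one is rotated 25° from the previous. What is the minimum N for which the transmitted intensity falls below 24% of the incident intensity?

First polarizer is aligned with the polarization: full transmission.
Each further stage multiplies by cos²(25°) = 0.8214.
After N polarizers: T = 0.8214^(N−1). Require T < 0.24 ⇒ N−1 > ln(0.24)/ln(0.8214) = 7.25, so N−1 ≥ 8 and N = 9.
Check: N=9 gives T = 0.2072 < 0.24; N=8 gives T = 0.2523.

N = 9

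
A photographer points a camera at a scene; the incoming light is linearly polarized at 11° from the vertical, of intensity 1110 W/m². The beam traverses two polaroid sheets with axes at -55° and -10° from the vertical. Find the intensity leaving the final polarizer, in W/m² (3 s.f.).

I₁ = 1110 W/m² · cos²(66°) = 183.6 W/m².
I₂ = I₁ · cos²(45°) = 183.6 · 0.5 = 91.82 W/m².

I ≈ 91.8 W/m²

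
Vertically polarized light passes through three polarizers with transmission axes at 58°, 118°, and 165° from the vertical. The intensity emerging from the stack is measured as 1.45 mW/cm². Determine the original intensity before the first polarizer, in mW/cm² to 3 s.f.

I₁ = I₀ cos²(58° − 0°) = I₀ cos²(58°) = 0.2808 I₀.
I₂ = I₁ cos²(118° − 58°) = 0.2808 I₀ · cos²(60°) = 0.0702 I₀.
I₃ = I₂ cos²(165° − 118°) = 0.0702 I₀ · cos²(47°) = 0.03265 I₀.
So 1.45 mW/cm² = 0.03265 I₀, giving I₀ = 1.45/0.03265 = 44.41 mW/cm².

I₀ ≈ 44.4 mW/cm²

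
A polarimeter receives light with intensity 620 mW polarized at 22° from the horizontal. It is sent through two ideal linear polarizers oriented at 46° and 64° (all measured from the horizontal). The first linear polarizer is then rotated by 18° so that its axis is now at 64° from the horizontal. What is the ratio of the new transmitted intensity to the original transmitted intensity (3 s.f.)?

I_new/I_old ≈ 0.732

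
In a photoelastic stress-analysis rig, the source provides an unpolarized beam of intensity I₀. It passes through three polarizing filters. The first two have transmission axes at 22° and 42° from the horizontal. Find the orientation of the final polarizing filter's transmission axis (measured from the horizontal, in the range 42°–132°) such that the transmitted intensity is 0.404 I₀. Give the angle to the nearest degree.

Unpolarized light through the first polarizer → I₁ = ½ I₀, now polarized at 22°.
I₂ = I₁ cos²(42° − 22°) = 0.5 I₀ · cos²(20°) = 0.4415 I₀.
Need I₃/I₀ = 0.404, so cos²(θ − 42°) = 0.404 / 0.4415 = 0.915.
θ − 42° = arccos(√0.915) = 16.9°, giving θ ≈ 42 + 16.9 = 58.9°.

θ ≈ 59°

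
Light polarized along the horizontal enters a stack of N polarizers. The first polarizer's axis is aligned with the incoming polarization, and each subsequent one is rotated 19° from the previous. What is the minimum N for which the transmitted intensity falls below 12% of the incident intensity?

N = 20

First polarizer is aligned with the polarization: full transmission.
Each further stage multiplies by cos²(19°) = 0.894.
After N polarizers: T = 0.894^(N−1). Require T < 0.12 ⇒ N−1 > ln(0.12)/ln(0.894) = 18.92, so N−1 ≥ 19 and N = 20.
Check: N=20 gives T = 0.119 < 0.12; N=19 gives T = 0.1331.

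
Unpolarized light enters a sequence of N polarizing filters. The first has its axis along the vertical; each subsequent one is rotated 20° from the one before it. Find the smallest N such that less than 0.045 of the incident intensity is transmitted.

N = 21

First polarizer halves the unpolarized light: factor 1/2.
Each further stage multiplies by cos²(20°) = 0.883.
After N polarizers: T = 0.5·0.883^(N−1). Require T < 0.045 ⇒ N−1 > ln(0.045/0.5)/ln(0.883) = 19.36, so N−1 ≥ 20 and N = 21.
Check: N=21 gives T = 0.04153 < 0.045; N=20 gives T = 0.04704.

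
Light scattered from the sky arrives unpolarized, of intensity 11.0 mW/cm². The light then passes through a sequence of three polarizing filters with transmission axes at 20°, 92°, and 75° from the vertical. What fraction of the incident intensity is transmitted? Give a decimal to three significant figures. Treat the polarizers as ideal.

I/I₀ ≈ 0.0437

Unpolarized light through the first polarizer → I₁ = 11.0 mW/cm²/2 = 5.5 mW/cm², polarized at 20°.
I₂ = I₁ · cos²(72°) = 5.5 · 0.09549 = 0.5252 mW/cm².
I₃ = I₂ · cos²(17°) = 0.5252 · 0.9145 = 0.4803 mW/cm².
Transmitted fraction = 0.04366.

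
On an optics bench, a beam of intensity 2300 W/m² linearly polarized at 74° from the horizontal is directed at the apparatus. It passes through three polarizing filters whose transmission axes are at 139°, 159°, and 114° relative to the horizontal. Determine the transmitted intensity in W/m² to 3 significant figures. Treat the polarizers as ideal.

I ≈ 181 W/m²

I₁ = 2300 W/m² · cos²(65°) = 410.8 W/m².
I₂ = I₁ · cos²(20°) = 410.8 · 0.883 = 362.7 W/m².
I₃ = I₂ · cos²(45°) = 362.7 · 0.5 = 181.4 W/m².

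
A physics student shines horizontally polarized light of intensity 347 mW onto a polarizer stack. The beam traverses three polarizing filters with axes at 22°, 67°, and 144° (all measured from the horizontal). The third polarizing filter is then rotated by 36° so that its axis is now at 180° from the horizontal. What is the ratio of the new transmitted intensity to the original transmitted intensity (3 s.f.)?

I_new/I_old ≈ 3.02

Before rotation:
I₁ = I₀ cos²(22° − 0°) = I₀ cos²(22°) = 0.8597 I₀.
I₂ = I₁ cos²(67° − 22°) = 0.8597 I₀ · cos²(45°) = 0.4298 I₀.
I₃ = I₂ cos²(144° − 67°) = 0.4298 I₀ · cos²(77°) = 0.02175 I₀.
After rotation:
I₁ = I₀ cos²(22° − 0°) = I₀ cos²(22°) = 0.8597 I₀.
I₂ = I₁ cos²(67° − 22°) = 0.8597 I₀ · cos²(45°) = 0.4298 I₀.
Angle between axes 2 and 3: 67°. I₃ = 0.4298 I₀ · cos²(67°) = 0.06562 I₀.
Ratio = 0.06562 / 0.02175 = 3.017.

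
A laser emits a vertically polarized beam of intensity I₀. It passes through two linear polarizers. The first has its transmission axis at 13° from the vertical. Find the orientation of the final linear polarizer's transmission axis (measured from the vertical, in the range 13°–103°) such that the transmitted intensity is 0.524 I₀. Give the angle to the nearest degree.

I₁ = I₀ cos²(13° − 0°) = I₀ cos²(13°) = 0.9494 I₀.
Need I₂/I₀ = 0.524, so cos²(θ − 13°) = 0.524 / 0.9494 = 0.5519.
θ − 13° = arccos(√0.5519) = 42.0°, giving θ ≈ 13 + 42.0 = 55.0°.

θ ≈ 55°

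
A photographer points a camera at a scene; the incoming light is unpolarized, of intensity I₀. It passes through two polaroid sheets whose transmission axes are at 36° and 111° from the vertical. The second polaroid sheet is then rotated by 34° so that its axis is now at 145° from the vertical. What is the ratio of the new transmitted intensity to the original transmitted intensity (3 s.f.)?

I_new/I_old ≈ 1.58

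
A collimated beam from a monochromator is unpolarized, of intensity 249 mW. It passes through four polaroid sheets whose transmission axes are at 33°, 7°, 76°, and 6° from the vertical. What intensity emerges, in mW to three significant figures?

Unpolarized light through the first polarizer → I₁ = 249 mW/2 = 124.5 mW, polarized at 33°.
I₂ = I₁ · cos²(26°) = 124.5 · 0.8078 = 100.6 mW.
I₃ = I₂ · cos²(69°) = 100.6 · 0.1284 = 12.92 mW.
I₄ = I₃ · cos²(70°) = 12.92 · 0.117 = 1.511 mW.

I ≈ 1.51 mW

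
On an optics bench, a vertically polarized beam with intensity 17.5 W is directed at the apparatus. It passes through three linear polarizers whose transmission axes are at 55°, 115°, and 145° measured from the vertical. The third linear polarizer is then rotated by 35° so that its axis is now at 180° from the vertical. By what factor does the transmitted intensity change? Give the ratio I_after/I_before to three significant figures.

Before rotation:
By Malus's law, I₁ = I₀ cos²(55° − 0°) = I₀ cos²(55°) = 0.329 I₀.
I₂ = I₁ cos²(115° − 55°) = 0.329 I₀ · cos²(60°) = 0.08225 I₀.
I₃ = I₂ cos²(145° − 115°) = 0.08225 I₀ · cos²(30°) = 0.06169 I₀.
After rotation:
I₁ = I₀ cos²(55° − 0°) = I₀ cos²(55°) = 0.329 I₀.
I₂ = I₁ cos²(115° − 55°) = 0.329 I₀ · cos²(60°) = 0.08225 I₀.
I₃ = I₂ cos²(180° − 115°) = 0.08225 I₀ · cos²(65°) = 0.01469 I₀.
Ratio = 0.01469 / 0.06169 = 0.2381.

I_new/I_old ≈ 0.238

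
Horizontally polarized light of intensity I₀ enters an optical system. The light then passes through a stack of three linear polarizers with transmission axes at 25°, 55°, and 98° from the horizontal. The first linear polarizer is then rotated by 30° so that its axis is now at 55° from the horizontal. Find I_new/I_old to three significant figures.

Before rotation:
I₁ = I₀ cos²(25° − 0°) = I₀ cos²(25°) = 0.8214 I₀.
I₂ = I₁ cos²(55° − 25°) = 0.8214 I₀ · cos²(30°) = 0.616 I₀.
I₃ = I₂ cos²(98° − 55°) = 0.616 I₀ · cos²(43°) = 0.3295 I₀.
After rotation:
I₁ = I₀ cos²(55° − 0°) = I₀ cos²(55°) = 0.329 I₀.
I₂ = I₁ cos²(55° − 55°) = 0.329 I₀ · cos²(0°) = 0.329 I₀.
I₃ = I₂ cos²(98° − 55°) = 0.329 I₀ · cos²(43°) = 0.176 I₀.
Ratio = 0.176 / 0.3295 = 0.534.

I_new/I_old ≈ 0.534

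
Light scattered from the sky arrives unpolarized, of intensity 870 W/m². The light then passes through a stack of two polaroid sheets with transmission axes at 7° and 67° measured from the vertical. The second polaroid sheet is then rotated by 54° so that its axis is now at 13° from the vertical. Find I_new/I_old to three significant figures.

Before rotation:
Unpolarized light through the first polarizer → I₁ = ½ I₀, now polarized at 7°.
I₂ = I₁ cos²(67° − 7°) = 0.5 I₀ · cos²(60°) = 0.125 I₀.
After rotation:
Unpolarized light through the first polarizer → I₁ = ½ I₀, now polarized at 7°.
I₂ = I₁ cos²(13° − 7°) = 0.5 I₀ · cos²(6°) = 0.4945 I₀.
Ratio = 0.4945 / 0.125 = 3.956.

I_new/I_old ≈ 3.96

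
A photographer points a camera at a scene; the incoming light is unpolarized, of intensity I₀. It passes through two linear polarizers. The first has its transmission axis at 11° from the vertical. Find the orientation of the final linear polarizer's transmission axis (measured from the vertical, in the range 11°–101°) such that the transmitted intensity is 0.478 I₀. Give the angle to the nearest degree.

θ ≈ 23°

Unpolarized light through the first polarizer → I₁ = ½ I₀, now polarized at 11°.
Need I₂/I₀ = 0.478, so cos²(θ − 11°) = 0.478 / 0.5 = 0.956.
θ − 11° = arccos(√0.956) = 12.1°, giving θ ≈ 11 + 12.1 = 23.1°.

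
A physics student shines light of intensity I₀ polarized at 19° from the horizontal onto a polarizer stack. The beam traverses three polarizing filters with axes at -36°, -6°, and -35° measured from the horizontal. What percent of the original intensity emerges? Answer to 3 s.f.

≈ 18.9%

I₁ = I₀ cos²(-36° − 19°) = I₀ cos²(55°) = 0.329 I₀.
I₂ = I₁ cos²(-6° + 36°) = 0.329 I₀ · cos²(30°) = 0.2467 I₀.
I₃ = I₂ cos²(-35° + 6°) = 0.2467 I₀ · cos²(29°) = 0.1887 I₀.
That is 18.87% of the incident intensity.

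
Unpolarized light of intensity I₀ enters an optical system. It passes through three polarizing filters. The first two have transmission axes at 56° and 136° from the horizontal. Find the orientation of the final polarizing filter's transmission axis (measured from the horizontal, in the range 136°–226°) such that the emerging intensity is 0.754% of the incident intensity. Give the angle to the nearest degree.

θ ≈ 181°

Unpolarized light through the first polarizer → I₁ = ½ I₀, now polarized at 56°.
I₂ = I₁ cos²(136° − 56°) = 0.5 I₀ · cos²(80°) = 0.01508 I₀.
Need I₃/I₀ = 0.00754, so cos²(θ − 136°) = 0.00754 / 0.01508 = 0.5001.
θ − 136° = arccos(√0.5001) = 45.0°, giving θ ≈ 136 + 45.0 = 181.0°.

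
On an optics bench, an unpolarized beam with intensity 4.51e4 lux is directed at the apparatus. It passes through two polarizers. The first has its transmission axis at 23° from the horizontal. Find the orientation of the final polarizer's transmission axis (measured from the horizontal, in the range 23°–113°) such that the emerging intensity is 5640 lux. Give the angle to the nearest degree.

θ ≈ 83°

Unpolarized light through the first polarizer → I₁ = ½ I₀, now polarized at 23°.
Target fraction: 5640 / 4.51e4 lux = 0.1251 of I₀.
Need I₂/I₀ = 0.1251, so cos²(θ − 23°) = 0.1251 / 0.5 = 0.2501.
θ − 23° = arccos(√0.2501) = 60.0°, giving θ ≈ 23 + 60.0 = 83.0°.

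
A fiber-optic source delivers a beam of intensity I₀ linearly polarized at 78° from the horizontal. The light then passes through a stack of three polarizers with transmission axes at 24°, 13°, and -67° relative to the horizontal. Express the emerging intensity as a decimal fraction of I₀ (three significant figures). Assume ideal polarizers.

≈ 0.0100 I₀

By Malus's law, I₁ = I₀ cos²(24° − 78°) = I₀ cos²(54°) = 0.3455 I₀.
I₂ = I₁ cos²(13° − 24°) = 0.3455 I₀ · cos²(11°) = 0.3329 I₀.
I₃ = I₂ cos²(-67° − 13°) = 0.3329 I₀ · cos²(80°) = 0.01004 I₀.
Transmitted fraction = 0.01004.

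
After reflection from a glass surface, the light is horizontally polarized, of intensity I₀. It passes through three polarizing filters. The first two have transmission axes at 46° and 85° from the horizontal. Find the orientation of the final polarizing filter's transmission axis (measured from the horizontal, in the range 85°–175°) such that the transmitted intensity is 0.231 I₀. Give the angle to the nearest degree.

By Malus's law, I₁ = I₀ cos²(46° − 0°) = I₀ cos²(46°) = 0.4826 I₀.
I₂ = I₁ cos²(85° − 46°) = 0.4826 I₀ · cos²(39°) = 0.2914 I₀.
Need I₃/I₀ = 0.231, so cos²(θ − 85°) = 0.231 / 0.2914 = 0.7926.
θ − 85° = arccos(√0.7926) = 27.1°, giving θ ≈ 85 + 27.1 = 112.1°.

θ ≈ 112°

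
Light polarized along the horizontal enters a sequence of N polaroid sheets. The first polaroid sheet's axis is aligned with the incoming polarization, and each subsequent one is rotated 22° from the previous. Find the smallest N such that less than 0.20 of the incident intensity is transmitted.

First polarizer is aligned with the polarization: full transmission.
Each further stage multiplies by cos²(22°) = 0.8597.
After N polarizers: T = 0.8597^(N−1). Require T < 0.20 ⇒ N−1 > ln(0.20)/ln(0.8597) = 10.64, so N−1 ≥ 11 and N = 12.
Check: N=12 gives T = 0.1895 < 0.20; N=11 gives T = 0.2205.

N = 12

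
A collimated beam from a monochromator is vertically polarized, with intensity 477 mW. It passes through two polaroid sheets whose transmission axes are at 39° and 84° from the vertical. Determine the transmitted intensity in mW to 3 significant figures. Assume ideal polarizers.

By Malus's law, I₁ = 477 mW · cos²(39°) = 288.1 mW.
I₂ = I₁ · cos²(45°) = 288.1 · 0.5 = 144 mW.

I ≈ 144 mW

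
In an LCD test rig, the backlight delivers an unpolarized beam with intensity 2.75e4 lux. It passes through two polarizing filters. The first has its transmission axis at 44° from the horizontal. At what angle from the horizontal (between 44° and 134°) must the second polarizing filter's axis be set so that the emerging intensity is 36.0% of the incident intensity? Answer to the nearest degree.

Unpolarized light through the first polarizer → I₁ = ½ I₀, now polarized at 44°.
Need I₂/I₀ = 0.36, so cos²(θ − 44°) = 0.36 / 0.5 = 0.72.
θ − 44° = arccos(√0.72) = 31.9°, giving θ ≈ 44 + 31.9 = 75.9°.

θ ≈ 76°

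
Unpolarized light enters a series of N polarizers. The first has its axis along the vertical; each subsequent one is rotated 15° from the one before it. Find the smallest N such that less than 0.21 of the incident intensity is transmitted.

First polarizer halves the unpolarized light: factor 1/2.
Each further stage multiplies by cos²(15°) = 0.933.
After N polarizers: T = 0.5·0.933^(N−1). Require T < 0.21 ⇒ N−1 > ln(0.21/0.5)/ln(0.933) = 12.51, so N−1 ≥ 13 and N = 14.
Check: N=14 gives T = 0.203 < 0.21; N=13 gives T = 0.2176.

N = 14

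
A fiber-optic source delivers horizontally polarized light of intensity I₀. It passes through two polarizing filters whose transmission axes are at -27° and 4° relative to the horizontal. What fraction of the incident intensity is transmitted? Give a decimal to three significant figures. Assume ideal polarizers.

I₁ = I₀ cos²(-27° − 0°) = I₀ cos²(27°) = 0.7939 I₀.
I₂ = I₁ cos²(4° + 27°) = 0.7939 I₀ · cos²(31°) = 0.5833 I₀.
Transmitted fraction = 0.5833.

≈ 0.583 I₀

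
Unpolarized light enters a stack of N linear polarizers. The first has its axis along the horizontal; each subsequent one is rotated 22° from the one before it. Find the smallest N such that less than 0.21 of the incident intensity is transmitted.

N = 7

First polarizer halves the unpolarized light: factor 1/2.
Each further stage multiplies by cos²(22°) = 0.8597.
After N polarizers: T = 0.5·0.8597^(N−1). Require T < 0.21 ⇒ N−1 > ln(0.21/0.5)/ln(0.8597) = 5.74, so N−1 ≥ 6 and N = 7.
Check: N=7 gives T = 0.2018 < 0.21; N=6 gives T = 0.2348.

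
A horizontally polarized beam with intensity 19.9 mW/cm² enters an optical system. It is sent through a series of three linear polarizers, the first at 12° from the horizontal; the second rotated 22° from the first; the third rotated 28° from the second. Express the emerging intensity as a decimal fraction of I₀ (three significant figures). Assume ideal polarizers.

I/I₀ ≈ 0.641

By Malus's law, I₁ = 19.9 mW/cm² · cos²(12°) = 19.04 mW/cm².
I₂ = I₁ · cos²(22°) = 19.04 · 0.8597 = 16.37 mW/cm².
I₃ = I₂ · cos²(28°) = 16.37 · 0.7796 = 12.76 mW/cm².
Transmitted fraction = 0.6412.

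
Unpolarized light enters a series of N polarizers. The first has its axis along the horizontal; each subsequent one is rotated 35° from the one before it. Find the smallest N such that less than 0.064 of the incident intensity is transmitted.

First polarizer halves the unpolarized light: factor 1/2.
Each further stage multiplies by cos²(35°) = 0.671.
After N polarizers: T = 0.5·0.671^(N−1). Require T < 0.064 ⇒ N−1 > ln(0.064/0.5)/ln(0.671) = 5.15, so N−1 ≥ 6 and N = 7.
Check: N=7 gives T = 0.04564 < 0.064; N=6 gives T = 0.06802.

N = 7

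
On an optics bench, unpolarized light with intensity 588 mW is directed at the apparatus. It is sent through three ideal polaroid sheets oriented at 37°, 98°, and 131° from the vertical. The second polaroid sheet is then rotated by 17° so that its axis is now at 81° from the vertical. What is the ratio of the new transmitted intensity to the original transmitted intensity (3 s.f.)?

Before rotation:
Unpolarized light through the first polarizer → I₁ = ½ I₀, now polarized at 37°.
I₂ = I₁ cos²(98° − 37°) = 0.5 I₀ · cos²(61°) = 0.1175 I₀.
I₃ = I₂ cos²(131° − 98°) = 0.1175 I₀ · cos²(33°) = 0.08266 I₀.
After rotation:
Unpolarized light through the first polarizer → I₁ = ½ I₀, now polarized at 37°.
I₂ = I₁ cos²(81° − 37°) = 0.5 I₀ · cos²(44°) = 0.2587 I₀.
I₃ = I₂ cos²(131° − 81°) = 0.2587 I₀ · cos²(50°) = 0.1069 I₀.
Ratio = 0.1069 / 0.08266 = 1.293.

I_new/I_old ≈ 1.29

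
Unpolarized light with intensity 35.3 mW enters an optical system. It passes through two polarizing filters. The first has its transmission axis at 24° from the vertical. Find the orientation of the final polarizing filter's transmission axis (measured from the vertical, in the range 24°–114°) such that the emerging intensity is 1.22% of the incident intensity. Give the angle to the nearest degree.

θ ≈ 105°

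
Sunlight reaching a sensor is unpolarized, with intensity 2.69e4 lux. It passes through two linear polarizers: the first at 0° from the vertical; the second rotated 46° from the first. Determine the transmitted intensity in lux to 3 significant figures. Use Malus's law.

Unpolarized light through the first polarizer → I₁ = 2.69e4 lux/2 = 1.345e+04 lux, polarized at 0°.
I₂ = I₁ · cos²(46°) = 1.345e+04 · 0.4826 = 6490 lux.

I ≈ 6490 lux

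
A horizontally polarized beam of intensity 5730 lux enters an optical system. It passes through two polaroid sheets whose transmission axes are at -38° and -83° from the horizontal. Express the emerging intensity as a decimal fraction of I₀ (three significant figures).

I₁ = 5730 lux · cos²(38°) = 3558 lux.
I₂ = I₁ · cos²(45°) = 3558 · 0.5 = 1779 lux.
Transmitted fraction = 0.3105.

I/I₀ ≈ 0.310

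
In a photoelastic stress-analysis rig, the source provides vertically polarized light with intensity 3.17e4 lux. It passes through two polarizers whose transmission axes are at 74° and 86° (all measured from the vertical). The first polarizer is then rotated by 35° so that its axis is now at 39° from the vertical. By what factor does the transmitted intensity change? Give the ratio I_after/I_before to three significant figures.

Before rotation:
By Malus's law, I₁ = I₀ cos²(74° − 0°) = I₀ cos²(74°) = 0.07598 I₀.
I₂ = I₁ cos²(86° − 74°) = 0.07598 I₀ · cos²(12°) = 0.07269 I₀.
After rotation:
I₁ = I₀ cos²(39° − 0°) = I₀ cos²(39°) = 0.604 I₀.
I₂ = I₁ cos²(86° − 39°) = 0.604 I₀ · cos²(47°) = 0.2809 I₀.
Ratio = 0.2809 / 0.07269 = 3.864.

I_new/I_old ≈ 3.86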